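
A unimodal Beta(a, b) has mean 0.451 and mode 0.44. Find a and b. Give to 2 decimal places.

a = 4.92, b = 5.99

Let s = a+b. Mean gives a = μs = 0.451s; mode gives (a−1)/(s−2) = 0.44.
Substituting: 0.451s − 1 = 0.44(s−2) = 0.44s − 0.88, so 0.011s = 0.12 and s = 10.9091.
Then a = 0.451×10.9091 = 4.92 and b = s−a = 5.99.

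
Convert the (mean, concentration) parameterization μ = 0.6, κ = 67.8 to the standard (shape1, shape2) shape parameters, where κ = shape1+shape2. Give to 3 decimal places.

shape1 = 40.680, shape2 = 27.120

Split κ in proportion μ : (1−μ): shape1 = 0.6·67.8 = 40.680, shape2 = 67.8 − 40.680 = 27.120.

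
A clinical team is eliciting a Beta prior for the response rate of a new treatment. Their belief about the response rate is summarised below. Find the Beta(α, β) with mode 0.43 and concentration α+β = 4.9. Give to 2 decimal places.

Since the density peak of Beta(α,β) is at (α−1)/(α+β−2),
α = 1 + 0.43(4.9−2) = 2.25 and β = 4.9 − 2.25 = 2.65.

α = 2.25, β = 2.65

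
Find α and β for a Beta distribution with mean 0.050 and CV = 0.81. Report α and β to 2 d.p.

α = 1.40, β = 26.56

Var = (CV·μ)² = (0.81×0.050)² = 0.001640.
α+β = μ(1−μ)/Var − 1 = 0.047500/0.001640 − 1 = 27.9590.
Thus α = 0.050·27.9590 = 1.40 and β = 0.950·27.9590 = 26.56.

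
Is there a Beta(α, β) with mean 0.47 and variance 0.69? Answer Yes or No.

A Beta with mean μ has variance μ(1−μ)/(α+β+1) < μ(1−μ).
Here μ(1−μ) = 0.47×0.53 = 0.2491, and 0.69 ≥ 0.2491.

No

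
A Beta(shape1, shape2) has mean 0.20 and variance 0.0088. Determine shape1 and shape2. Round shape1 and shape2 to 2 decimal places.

By moment matching, shape1+shape2 = μ(1−μ)/σ² − 1 = (0.20·0.80)/0.0088 − 1 = 18.1818 − 1 = 17.1818.
Since shape1/(shape1+shape2) = μ, shape1 = 0.20·17.1818 = 3.44 and shape2 = 0.80·17.1818 = 13.75.

shape1 = 3.44, shape2 = 13.75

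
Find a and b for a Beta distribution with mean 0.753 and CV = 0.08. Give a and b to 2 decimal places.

σ = CV·μ = 0.08×0.753 = 0.06024, so σ² = 0.003629.
s+1 = μ(1−μ)/σ² = 0.185991/0.003629 = 51.2533, so s = a+b = 50.2533.
a = μs = 37.84, b = (1−μ)s = 12.41.

a = 37.84, b = 12.41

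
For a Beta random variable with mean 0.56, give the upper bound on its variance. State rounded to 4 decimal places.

0.2464

Var = μ(1−μ)/(α+β+1), which approaches μ(1−μ) as α+β → 0.
So the supremum is μ(1−μ) = 0.56×0.44 = 0.2464.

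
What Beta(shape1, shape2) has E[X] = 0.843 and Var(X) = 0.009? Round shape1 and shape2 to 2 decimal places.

Write ν = shape1+shape2; then shape1 = μν and Var = μ(1−μ)/(ν+1).
ν = μ(1−μ)/Var − 1 = 0.132351/0.009 − 1 = 13.7057.
shape1 = 0.843·13.7057 = 11.55, shape2 = 0.157·13.7057 = 2.15.

shape1 = 11.55, shape2 = 2.15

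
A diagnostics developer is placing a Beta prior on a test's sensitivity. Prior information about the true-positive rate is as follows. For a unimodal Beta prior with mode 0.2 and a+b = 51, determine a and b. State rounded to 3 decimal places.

Mode = (a−1)/(κ−2) with κ = a+b, so a−1 = 0.2·49 = 9.800.
a = 10.800; b = κ − a = 40.200.

a = 10.800, b = 40.200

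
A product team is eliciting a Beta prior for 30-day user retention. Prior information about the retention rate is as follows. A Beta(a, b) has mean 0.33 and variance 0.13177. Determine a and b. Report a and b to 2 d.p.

a = 0.22, b = 0.45

Write ν = a+b; then a = μν and Var = μ(1−μ)/(ν+1).
ν = μ(1−μ)/Var − 1 = 0.2211/0.13177 − 1 = 0.6779.
a = 0.33·0.6779 = 0.22, b = 0.67·0.6779 = 0.45.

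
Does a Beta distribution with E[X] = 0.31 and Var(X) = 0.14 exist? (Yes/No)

A Beta with mean μ has variance μ(1−μ)/(α+β+1) < μ(1−μ).
Here μ(1−μ) = 0.31×0.69 = 0.2139, and 0.14 < 0.2139.

Yes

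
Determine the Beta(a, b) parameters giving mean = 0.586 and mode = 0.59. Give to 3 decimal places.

a = 26.370, b = 18.630

With s = a+b: μ = a/s and mode = (a−1)/(s−2). Eliminating a = μs,
μs − 1 = m(s−2) ⇒ s(μ−m) = 1−2m ⇒ s = -0.18/-0.004 = 45.0000.
So a = μs = 26.370, b = (1−μ)s = 18.630.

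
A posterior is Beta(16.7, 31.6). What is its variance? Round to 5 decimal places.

0.00459

α+β = 48.3 and αβ = 527.72, so Var = αβ/[(α+β)²(α+β+1)] = 527.72/115011.477 = 0.00459.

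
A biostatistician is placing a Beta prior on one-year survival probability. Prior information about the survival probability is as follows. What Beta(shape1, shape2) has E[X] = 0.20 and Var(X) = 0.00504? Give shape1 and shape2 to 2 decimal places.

By moment matching, shape1+shape2 = μ(1−μ)/σ² − 1 = (0.20·0.80)/0.00504 − 1 = 31.7460 − 1 = 30.7460.
Since shape1/(shape1+shape2) = μ, shape1 = 0.20·30.7460 = 6.15 and shape2 = 0.80·30.7460 = 24.60.

shape1 = 6.15, shape2 = 24.60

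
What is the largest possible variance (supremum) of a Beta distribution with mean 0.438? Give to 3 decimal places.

0.246

Var = μ(1−μ)/(α+β+1), which approaches μ(1−μ) as α+β → 0.
So the supremum is μ(1−μ) = 0.438×0.562 = 0.246.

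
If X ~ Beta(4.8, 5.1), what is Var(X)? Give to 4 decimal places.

Var = αβ/[(α+β)²(α+β+1)] = (4.8×5.1)/(9.9²×10.9) = 24.48/1068.309 = 0.0229.

0.0229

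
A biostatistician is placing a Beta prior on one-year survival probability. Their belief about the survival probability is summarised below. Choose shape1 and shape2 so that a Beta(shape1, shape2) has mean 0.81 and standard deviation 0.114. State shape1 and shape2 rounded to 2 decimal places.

shape1 = 8.78, shape2 = 2.06

Variance = 0.114² = 0.012996. The moment-matching identity shape1+shape2 = μ(1−μ)/Var − 1 gives
shape1+shape2 = 0.1539/0.012996 − 1 = 10.8421, so shape1 = μ·10.8421 = 8.78 and shape2 = (1−μ)·10.8421 = 2.06.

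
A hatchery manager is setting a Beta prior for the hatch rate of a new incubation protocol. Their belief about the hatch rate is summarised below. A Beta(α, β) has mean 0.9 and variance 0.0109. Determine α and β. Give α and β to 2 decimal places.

By moment matching, α+β = μ(1−μ)/σ² − 1 = (0.9·0.1)/0.0109 − 1 = 8.2569 − 1 = 7.2569.
Since α/(α+β) = μ, α = 0.9·7.2569 = 6.53 and β = 0.1·7.2569 = 0.73.

α = 6.53, β = 0.73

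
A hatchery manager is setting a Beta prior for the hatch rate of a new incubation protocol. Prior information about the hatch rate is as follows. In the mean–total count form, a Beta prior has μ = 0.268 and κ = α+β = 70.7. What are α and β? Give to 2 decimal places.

Split κ in proportion μ : (1−μ): α = 0.268·70.7 = 18.95, β = 70.7 − 18.95 = 51.75.

α = 18.95, β = 51.75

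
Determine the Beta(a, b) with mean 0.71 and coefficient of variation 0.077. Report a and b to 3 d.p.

Var = (CV·μ)² = (0.077×0.71)² = 0.002989.
a+b = μ(1−μ)/Var − 1 = 0.2059/0.002989 − 1 = 67.8903.
Thus a = 0.71·67.8903 = 48.202 and b = 0.29·67.8903 = 19.688.

a = 48.202, b = 19.688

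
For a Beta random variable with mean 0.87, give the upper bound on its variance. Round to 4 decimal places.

0.1131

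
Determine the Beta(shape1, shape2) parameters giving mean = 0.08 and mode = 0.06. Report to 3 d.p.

shape1 = 3.520, shape2 = 40.480

Let s = shape1+shape2. Mean gives shape1 = μs = 0.08s; mode gives (shape1−1)/(s−2) = 0.06.
Substituting: 0.08s − 1 = 0.06(s−2) = 0.06s − 0.12, so 0.02s = 0.88 and s = 44.0000.
Then shape1 = 0.08×44.0000 = 3.520 and shape2 = s−shape1 = 40.480.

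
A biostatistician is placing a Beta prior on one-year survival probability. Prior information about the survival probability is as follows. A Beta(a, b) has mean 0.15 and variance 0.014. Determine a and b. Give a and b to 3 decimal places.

By moment matching, a+b = μ(1−μ)/σ² − 1 = (0.15·0.85)/0.014 − 1 = 9.1071 − 1 = 8.1071.
Since a/(a+b) = μ, a = 0.15·8.1071 = 1.216 and b = 0.85·8.1071 = 6.891.

a = 1.216, b = 6.891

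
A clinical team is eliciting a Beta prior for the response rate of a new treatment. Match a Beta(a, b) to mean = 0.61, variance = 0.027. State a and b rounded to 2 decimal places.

a = 4.76, b = 3.05

Let s = a+b. The Beta variance is μ(1−μ)/(s+1).
So s+1 = μ(1−μ)/σ² = (0.61×0.39)/0.027 = 0.2379/0.027 = 8.8111, giving s = 7.8111.
Then a = μs = 0.61×7.8111 = 4.76 and b = (1−μ)s = 0.39×7.8111 = 3.05.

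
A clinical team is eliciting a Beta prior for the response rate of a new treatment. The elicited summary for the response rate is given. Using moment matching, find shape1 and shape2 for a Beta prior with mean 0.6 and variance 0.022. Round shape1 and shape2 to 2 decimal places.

Let s = shape1+shape2. The Beta variance is μ(1−μ)/(s+1).
So s+1 = μ(1−μ)/σ² = (0.6×0.4)/0.022 = 0.24/0.022 = 10.9091, giving s = 9.9091.
Then shape1 = μs = 0.6×9.9091 = 5.95 and shape2 = (1−μ)s = 0.4×9.9091 = 3.96.

shape1 = 5.95, shape2 = 3.96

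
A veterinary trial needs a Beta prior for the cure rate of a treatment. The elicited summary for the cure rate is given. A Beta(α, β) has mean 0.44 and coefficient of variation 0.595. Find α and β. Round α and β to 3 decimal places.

α = 1.142, β = 1.453

Var = (CV·μ)² = (0.595×0.44)² = 0.068539.
α+β = μ(1−μ)/Var − 1 = 0.2464/0.068539 − 1 = 2.5950.
Thus α = 0.44·2.5950 = 1.142 and β = 0.56·2.5950 = 1.453.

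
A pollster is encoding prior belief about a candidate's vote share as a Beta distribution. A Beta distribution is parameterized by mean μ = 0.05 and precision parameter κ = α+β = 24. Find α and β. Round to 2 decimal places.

Split κ in proportion μ : (1−μ): α = 0.05·24 = 1.20, β = 24 − 1.20 = 22.80.

α = 1.20, β = 22.80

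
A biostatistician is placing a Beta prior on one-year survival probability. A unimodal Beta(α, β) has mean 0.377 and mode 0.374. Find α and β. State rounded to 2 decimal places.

Let s = α+β. Mean gives α = μs = 0.377s; mode gives (α−1)/(s−2) = 0.374.
Substituting: 0.377s − 1 = 0.374(s−2) = 0.374s − 0.748, so 0.003s = 0.252 and s = 84.0000.
Then α = 0.377×84.0000 = 31.67 and β = s−α = 52.33.

α = 31.67, β = 52.33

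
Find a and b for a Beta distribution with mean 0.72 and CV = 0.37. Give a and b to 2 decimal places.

a = 1.33, b = 0.52

Var = (CV·μ)² = (0.37×0.72)² = 0.070969.
a+b = μ(1−μ)/Var − 1 = 0.2016/0.070969 − 1 = 1.8407.
Thus a = 0.72·1.8407 = 1.33 and b = 0.28·1.8407 = 0.52.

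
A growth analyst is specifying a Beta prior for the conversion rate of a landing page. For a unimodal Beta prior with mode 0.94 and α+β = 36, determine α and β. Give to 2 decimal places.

Mode = (α−1)/(κ−2) with κ = α+β, so α−1 = 0.94·34 = 31.96.
α = 32.96; β = κ − α = 3.04.

α = 32.96, β = 3.04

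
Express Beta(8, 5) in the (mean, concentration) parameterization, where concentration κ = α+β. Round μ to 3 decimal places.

κ = α+β = 8+5 = 13; μ = α/κ = 8/13 = 0.615.

μ = 0.615, κ = 13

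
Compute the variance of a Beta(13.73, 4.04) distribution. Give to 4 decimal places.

μ = 13.73/17.77 = 0.772651; Var = μ(1−μ)/(α+β+1) = 0.1756617/18.77 = 0.0094.

0.0094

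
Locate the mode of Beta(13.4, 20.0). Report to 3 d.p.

With α,β > 1, mode = (α−1)/(α+β−2) = 12.4/31.4 = 0.395.

0.395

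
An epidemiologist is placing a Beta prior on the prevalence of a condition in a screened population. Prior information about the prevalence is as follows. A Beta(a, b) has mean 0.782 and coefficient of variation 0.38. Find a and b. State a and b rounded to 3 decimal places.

a = 0.728, b = 0.203

σ = CV·μ = 0.38×0.782 = 0.29716, so σ² = 0.088304.
s+1 = μ(1−μ)/σ² = 0.170476/0.088304 = 1.9306, so s = a+b = 0.9306.
a = μs = 0.728, b = (1−μ)s = 0.203.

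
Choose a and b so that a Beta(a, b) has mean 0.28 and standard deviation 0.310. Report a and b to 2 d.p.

Variance = 0.310² = 0.096100. The moment-matching identity a+b = μ(1−μ)/Var − 1 gives
a+b = 0.2016/0.096100 − 1 = 1.0978, so a = μ·1.0978 = 0.31 and b = (1−μ)·1.0978 = 0.79.

a = 0.31, b = 0.79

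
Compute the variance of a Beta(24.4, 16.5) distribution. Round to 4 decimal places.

0.0057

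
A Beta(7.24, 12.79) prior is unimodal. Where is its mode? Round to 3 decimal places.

With α,β > 1, mode = (α−1)/(α+β−2) = 6.24/18.03 = 0.346.

0.346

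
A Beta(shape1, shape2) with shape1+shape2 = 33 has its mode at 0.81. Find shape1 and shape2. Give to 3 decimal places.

For shape1,shape2>1 the mode is (shape1−1)/(shape1+shape2−2), so shape1 = mode·(κ−2)+1 = 0.81×31+1 = 26.110.
And shape2 = (1−mode)·(κ−2)+1 = 0.19×31+1 = 6.890.

shape1 = 26.110, shape2 = 6.890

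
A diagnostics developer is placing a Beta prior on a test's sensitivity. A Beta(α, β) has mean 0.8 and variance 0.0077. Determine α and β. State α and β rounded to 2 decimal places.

By moment matching, α+β = μ(1−μ)/σ² − 1 = (0.8·0.2)/0.0077 − 1 = 20.7792 − 1 = 19.7792.
Since α/(α+β) = μ, α = 0.8·19.7792 = 15.82 and β = 0.2·19.7792 = 3.96.

α = 15.82, β = 3.96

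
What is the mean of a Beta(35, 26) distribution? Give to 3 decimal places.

E[X] = α/(α+β) = 35/61 = 0.574.

0.574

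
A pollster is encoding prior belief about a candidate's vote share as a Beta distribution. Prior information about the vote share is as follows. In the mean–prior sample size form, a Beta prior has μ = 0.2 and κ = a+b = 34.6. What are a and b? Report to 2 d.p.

Split κ in proportion μ : (1−μ): a = 0.2·34.6 = 6.92, b = 34.6 − 6.92 = 27.68.

a = 6.92, b = 27.68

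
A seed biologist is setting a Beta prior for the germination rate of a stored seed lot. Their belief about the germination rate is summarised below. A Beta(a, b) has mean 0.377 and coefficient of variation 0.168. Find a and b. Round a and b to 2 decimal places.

a = 21.70, b = 35.85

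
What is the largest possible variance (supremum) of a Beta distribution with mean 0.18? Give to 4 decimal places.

Var = μ(1−μ)/(α+β+1), which approaches μ(1−μ) as α+β → 0.
So the supremum is μ(1−μ) = 0.18×0.82 = 0.1476.

0.1476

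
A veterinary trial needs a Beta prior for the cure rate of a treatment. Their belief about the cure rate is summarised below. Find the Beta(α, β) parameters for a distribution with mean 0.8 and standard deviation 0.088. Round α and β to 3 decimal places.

First σ² = 0.007744. Setting α = μn, β = (1−μ)n with n = α+β,
μ(1−μ)/(n+1) = 0.007744 ⇒ n+1 = 0.16/0.007744 = 20.6612 ⇒ n = 19.6612.
Hence α = 0.8×19.6612 = 15.729, β = 0.2×19.6612 = 3.932.

α = 15.729, β = 3.932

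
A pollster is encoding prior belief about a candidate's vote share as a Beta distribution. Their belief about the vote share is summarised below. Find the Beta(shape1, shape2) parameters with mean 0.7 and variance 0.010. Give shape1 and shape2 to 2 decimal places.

Write ν = shape1+shape2; then shape1 = μν and Var = μ(1−μ)/(ν+1).
ν = μ(1−μ)/Var − 1 = 0.21/0.010 − 1 = 20.0000.
shape1 = 0.7·20.0000 = 14.00, shape2 = 0.3·20.0000 = 6.00.

shape1 = 14.00, shape2 = 6.00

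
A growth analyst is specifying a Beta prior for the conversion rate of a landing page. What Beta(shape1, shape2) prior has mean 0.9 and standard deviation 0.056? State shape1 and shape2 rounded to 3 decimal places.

Variance = 0.056² = 0.003136. The moment-matching identity shape1+shape2 = μ(1−μ)/Var − 1 gives
shape1+shape2 = 0.09/0.003136 − 1 = 27.6990, so shape1 = μ·27.6990 = 24.929 and shape2 = (1−μ)·27.6990 = 2.770.

shape1 = 24.929, shape2 = 2.770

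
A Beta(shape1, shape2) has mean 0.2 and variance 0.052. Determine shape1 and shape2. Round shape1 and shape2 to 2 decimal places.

Write ν = shape1+shape2; then shape1 = μν and Var = μ(1−μ)/(ν+1).
ν = μ(1−μ)/Var − 1 = 0.16/0.052 − 1 = 2.0769.
shape1 = 0.2·2.0769 = 0.42, shape2 = 0.8·2.0769 = 1.66.

shape1 = 0.42, shape2 = 1.66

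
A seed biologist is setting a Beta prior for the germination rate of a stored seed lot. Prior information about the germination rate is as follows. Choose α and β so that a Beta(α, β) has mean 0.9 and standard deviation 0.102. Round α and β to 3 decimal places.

α = 6.885, β = 0.765

Variance = 0.102² = 0.010404. The moment-matching identity α+β = μ(1−μ)/Var − 1 gives
α+β = 0.09/0.010404 − 1 = 7.6505, so α = μ·7.6505 = 6.885 and β = (1−μ)·7.6505 = 0.765.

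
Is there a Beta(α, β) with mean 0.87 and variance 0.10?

Yes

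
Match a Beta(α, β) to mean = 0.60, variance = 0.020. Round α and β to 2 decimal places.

α = 6.60, β = 4.40

Write ν = α+β; then α = μν and Var = μ(1−μ)/(ν+1).
ν = μ(1−μ)/Var − 1 = 0.2400/0.020 − 1 = 11.0000.
α = 0.60·11.0000 = 6.60, β = 0.40·11.0000 = 4.40.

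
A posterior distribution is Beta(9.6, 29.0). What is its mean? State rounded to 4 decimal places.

The Beta mean is α/(α+β) = 9.6/(9.6+29.0) = 0.2487.

0.2487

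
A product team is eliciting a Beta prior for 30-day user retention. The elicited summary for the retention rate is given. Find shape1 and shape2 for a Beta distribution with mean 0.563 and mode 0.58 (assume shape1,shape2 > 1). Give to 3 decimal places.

With s = shape1+shape2: μ = shape1/s and mode = (shape1−1)/(s−2). Eliminating shape1 = μs,
μs − 1 = m(s−2) ⇒ s(μ−m) = 1−2m ⇒ s = -0.16/-0.017 = 9.4118.
So shape1 = μs = 5.299, shape2 = (1−μ)s = 4.113.

shape1 = 5.299, shape2 = 4.113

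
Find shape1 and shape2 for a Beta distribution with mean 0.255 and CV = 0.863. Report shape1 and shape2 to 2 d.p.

shape1 = 0.75, shape2 = 2.18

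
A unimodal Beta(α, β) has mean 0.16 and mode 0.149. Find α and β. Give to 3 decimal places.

With s = α+β: μ = α/s and mode = (α−1)/(s−2). Eliminating α = μs,
μs − 1 = m(s−2) ⇒ s(μ−m) = 1−2m ⇒ s = 0.702/0.011 = 63.8182.
So α = μs = 10.211, β = (1−μ)s = 53.607.

α = 10.211, β = 53.607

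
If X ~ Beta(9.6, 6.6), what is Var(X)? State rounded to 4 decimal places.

0.0140

α+β = 16.2 and αβ = 63.36, so Var = αβ/[(α+β)²(α+β+1)] = 63.36/4513.968 = 0.0140.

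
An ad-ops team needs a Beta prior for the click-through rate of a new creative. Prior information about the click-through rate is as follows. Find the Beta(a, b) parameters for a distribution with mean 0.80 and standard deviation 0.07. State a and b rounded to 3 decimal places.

σ² = 0.07² = 0.0049.
With s = a+b, Var = μ(1−μ)/(s+1), so s+1 = (0.80×0.20)/0.0049 = 32.6531 and s = 31.6531.
a = μs = 25.322, b = (1−μ)s = 6.331.

a = 25.322, b = 6.331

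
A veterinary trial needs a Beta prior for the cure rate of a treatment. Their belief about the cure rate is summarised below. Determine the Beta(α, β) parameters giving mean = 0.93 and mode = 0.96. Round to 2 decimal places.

α = 28.52, β = 2.15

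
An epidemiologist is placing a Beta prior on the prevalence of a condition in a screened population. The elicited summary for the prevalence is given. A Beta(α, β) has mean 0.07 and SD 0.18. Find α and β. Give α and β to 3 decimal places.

First σ² = 0.0324. Setting α = μn, β = (1−μ)n with n = α+β,
μ(1−μ)/(n+1) = 0.0324 ⇒ n+1 = 0.0651/0.0324 = 2.0093 ⇒ n = 1.0093.
Hence α = 0.07×1.0093 = 0.071, β = 0.93×1.0093 = 0.939.

α = 0.071, β = 0.939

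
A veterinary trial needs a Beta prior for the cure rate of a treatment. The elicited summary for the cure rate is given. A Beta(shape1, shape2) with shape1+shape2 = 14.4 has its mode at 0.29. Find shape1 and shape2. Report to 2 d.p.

Mode = (shape1−1)/(κ−2) with κ = shape1+shape2, so shape1−1 = 0.29·12.4 = 3.60.
shape1 = 4.60; shape2 = κ − shape1 = 9.80.

shape1 = 4.60, shape2 = 9.80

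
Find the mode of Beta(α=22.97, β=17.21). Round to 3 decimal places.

The density x^(α−1)(1−x)^(β−1) is maximised at (α−1)/(α+β−2) = 21.97/38.18 = 0.575.

0.575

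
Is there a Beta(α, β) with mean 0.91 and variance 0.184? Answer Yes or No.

No

The Beta variance bound is σ² < μ(1−μ).
Here μ(1−μ) = 0.91×0.09 = 0.0819, and 0.184 ≥ 0.0819.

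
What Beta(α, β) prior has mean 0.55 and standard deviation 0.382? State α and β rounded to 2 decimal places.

α = 0.38, β = 0.31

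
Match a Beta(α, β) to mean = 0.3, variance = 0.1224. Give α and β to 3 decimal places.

By moment matching, α+β = μ(1−μ)/σ² − 1 = (0.3·0.7)/0.1224 − 1 = 1.7157 − 1 = 0.7157.
Since α/(α+β) = μ, α = 0.3·0.7157 = 0.215 and β = 0.7·0.7157 = 0.501.

α = 0.215, β = 0.501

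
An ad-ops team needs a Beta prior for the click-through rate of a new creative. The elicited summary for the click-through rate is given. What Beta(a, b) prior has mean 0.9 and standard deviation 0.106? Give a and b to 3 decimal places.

a = 6.309, b = 0.701

Variance = 0.106² = 0.011236. The moment-matching identity a+b = μ(1−μ)/Var − 1 gives
a+b = 0.09/0.011236 − 1 = 7.0100, so a = μ·7.0100 = 6.309 and b = (1−μ)·7.0100 = 0.701.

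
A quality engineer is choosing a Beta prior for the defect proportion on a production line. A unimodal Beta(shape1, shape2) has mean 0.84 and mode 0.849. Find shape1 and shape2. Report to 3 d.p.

shape1 = 65.147, shape2 = 12.409

With s = shape1+shape2: μ = shape1/s and mode = (shape1−1)/(s−2). Eliminating shape1 = μs,
μs − 1 = m(s−2) ⇒ s(μ−m) = 1−2m ⇒ s = -0.698/-0.009 = 77.5556.
So shape1 = μs = 65.147, shape2 = (1−μ)s = 12.409.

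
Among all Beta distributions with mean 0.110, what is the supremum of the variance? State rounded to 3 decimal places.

Var = μ(1−μ)/(α+β+1), which approaches μ(1−μ) as α+β → 0.
So the supremum is μ(1−μ) = 0.110×0.890 = 0.098.

0.098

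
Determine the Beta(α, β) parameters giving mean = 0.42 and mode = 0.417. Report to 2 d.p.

With s = α+β: μ = α/s and mode = (α−1)/(s−2). Eliminating α = μs,
μs − 1 = m(s−2) ⇒ s(μ−m) = 1−2m ⇒ s = 0.166/0.003 = 55.3333.
So α = μs = 23.24, β = (1−μ)s = 32.09.

α = 23.24, β = 32.09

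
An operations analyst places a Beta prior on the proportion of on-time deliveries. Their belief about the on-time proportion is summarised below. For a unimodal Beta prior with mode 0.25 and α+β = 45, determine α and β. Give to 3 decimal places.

α = 11.750, β = 33.250

Since the density peak of Beta(α,β) is at (α−1)/(α+β−2),
α = 1 + 0.25(45−2) = 11.750 and β = 45 − 11.750 = 33.250.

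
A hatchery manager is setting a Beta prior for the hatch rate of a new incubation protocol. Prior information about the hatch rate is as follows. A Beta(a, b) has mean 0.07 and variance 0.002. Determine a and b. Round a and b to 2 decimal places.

a = 2.21, b = 29.34

Write ν = a+b; then a = μν and Var = μ(1−μ)/(ν+1).
ν = μ(1−μ)/Var − 1 = 0.0651/0.002 − 1 = 31.5500.
a = 0.07·31.5500 = 2.21, b = 0.93·31.5500 = 29.34.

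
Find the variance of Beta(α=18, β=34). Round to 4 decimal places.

Var = αβ/[(α+β)²(α+β+1)] = (18×34)/(52²×53) = 612/143312 = 0.0043.

0.0043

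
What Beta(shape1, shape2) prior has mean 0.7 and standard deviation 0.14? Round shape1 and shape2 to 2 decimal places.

shape1 = 6.80, shape2 = 2.91

First σ² = 0.0196. Setting shape1 = μn, shape2 = (1−μ)n with n = shape1+shape2,
μ(1−μ)/(n+1) = 0.0196 ⇒ n+1 = 0.21/0.0196 = 10.7143 ⇒ n = 9.7143.
Hence shape1 = 0.7×9.7143 = 6.80, shape2 = 0.3×9.7143 = 2.91.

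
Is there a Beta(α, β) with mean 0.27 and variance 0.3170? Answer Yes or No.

For any Beta, Var(X) < E[X]·(1−E[X]).
Here μ(1−μ) = 0.27×0.73 = 0.1971, and 0.3170 ≥ 0.1971.

No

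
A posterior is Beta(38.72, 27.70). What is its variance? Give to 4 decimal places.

α+β = 66.42 and αβ = 1072.5440, so Var = αβ/[(α+β)²(α+β+1)] = 1072.5440/297431.177688 = 0.0036.

0.0036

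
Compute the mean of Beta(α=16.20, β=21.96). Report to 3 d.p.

0.425

The Beta mean is α/(α+β) = 16.20/(16.20+21.96) = 0.425.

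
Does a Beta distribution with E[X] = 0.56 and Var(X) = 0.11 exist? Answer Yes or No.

The Beta variance bound is σ² < μ(1−μ).
Here μ(1−μ) = 0.56×0.44 = 0.2464, and 0.11 < 0.2464.

Yes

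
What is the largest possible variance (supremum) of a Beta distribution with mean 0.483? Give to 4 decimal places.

0.2497

Var = μ(1−μ)/(α+β+1), which approaches μ(1−μ) as α+β → 0.
So the supremum is μ(1−μ) = 0.483×0.517 = 0.2497.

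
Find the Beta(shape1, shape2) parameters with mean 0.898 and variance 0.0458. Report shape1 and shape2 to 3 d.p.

shape1 = 0.898, shape2 = 0.102

Let s = shape1+shape2. The Beta variance is μ(1−μ)/(s+1).
So s+1 = μ(1−μ)/σ² = (0.898×0.102)/0.0458 = 0.091596/0.0458 = 1.9999, giving s = 0.9999.
Then shape1 = μs = 0.898×0.9999 = 0.898 and shape2 = (1−μ)s = 0.102×0.9999 = 0.102.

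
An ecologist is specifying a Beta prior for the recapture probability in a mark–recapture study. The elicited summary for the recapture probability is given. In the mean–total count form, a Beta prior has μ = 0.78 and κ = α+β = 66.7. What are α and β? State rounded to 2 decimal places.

Split κ in proportion μ : (1−μ): α = 0.78·66.7 = 52.03, β = 66.7 − 52.03 = 14.67.

α = 52.03, β = 14.67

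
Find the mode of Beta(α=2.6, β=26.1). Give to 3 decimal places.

With α,β > 1, mode = (α−1)/(α+β−2) = 1.6/26.7 = 0.060.

0.060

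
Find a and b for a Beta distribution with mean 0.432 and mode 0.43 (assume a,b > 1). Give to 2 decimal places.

a = 30.24, b = 39.76

Let s = a+b. Mean gives a = μs = 0.432s; mode gives (a−1)/(s−2) = 0.43.
Substituting: 0.432s − 1 = 0.43(s−2) = 0.43s − 0.86, so 0.002s = 0.14 and s = 70.0000.
Then a = 0.432×70.0000 = 30.24 and b = s−a = 39.76.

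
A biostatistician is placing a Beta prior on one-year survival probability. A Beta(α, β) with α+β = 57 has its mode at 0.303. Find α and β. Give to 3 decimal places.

α = 17.665, β = 39.335

Since the density peak of Beta(α,β) is at (α−1)/(α+β−2),
α = 1 + 0.303(57−2) = 17.665 and β = 57 − 17.665 = 39.335.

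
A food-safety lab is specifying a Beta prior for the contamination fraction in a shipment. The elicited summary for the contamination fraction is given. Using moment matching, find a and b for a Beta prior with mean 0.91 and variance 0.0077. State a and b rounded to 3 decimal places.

a = 8.769, b = 0.867

Write ν = a+b; then a = μν and Var = μ(1−μ)/(ν+1).
ν = μ(1−μ)/Var − 1 = 0.0819/0.0077 − 1 = 9.6364.
a = 0.91·9.6364 = 8.769, b = 0.09·9.6364 = 0.867.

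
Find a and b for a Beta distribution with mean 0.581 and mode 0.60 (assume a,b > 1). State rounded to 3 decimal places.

With s = a+b: μ = a/s and mode = (a−1)/(s−2). Eliminating a = μs,
μs − 1 = m(s−2) ⇒ s(μ−m) = 1−2m ⇒ s = -0.20/-0.019 = 10.5263.
So a = μs = 6.116, b = (1−μ)s = 4.411.

a = 6.116, b = 4.411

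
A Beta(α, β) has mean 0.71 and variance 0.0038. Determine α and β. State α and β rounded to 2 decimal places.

α = 37.76, β = 15.42

By moment matching, α+β = μ(1−μ)/σ² − 1 = (0.71·0.29)/0.0038 − 1 = 54.1842 − 1 = 53.1842.
Since α/(α+β) = μ, α = 0.71·53.1842 = 37.76 and β = 0.29·53.1842 = 15.42.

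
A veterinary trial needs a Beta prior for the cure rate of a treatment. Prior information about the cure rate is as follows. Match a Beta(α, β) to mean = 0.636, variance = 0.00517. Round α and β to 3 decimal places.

Write ν = α+β; then α = μν and Var = μ(1−μ)/(ν+1).
ν = μ(1−μ)/Var − 1 = 0.231504/0.00517 − 1 = 43.7783.
α = 0.636·43.7783 = 27.843, β = 0.364·43.7783 = 15.935.

α = 27.843, β = 15.935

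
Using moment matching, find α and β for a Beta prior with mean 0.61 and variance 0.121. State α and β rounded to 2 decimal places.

α = 0.59, β = 0.38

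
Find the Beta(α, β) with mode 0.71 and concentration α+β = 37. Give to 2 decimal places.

α = 25.85, β = 11.15

Mode = (α−1)/(κ−2) with κ = α+β, so α−1 = 0.71·35 = 24.85.
α = 25.85; β = κ − α = 11.15.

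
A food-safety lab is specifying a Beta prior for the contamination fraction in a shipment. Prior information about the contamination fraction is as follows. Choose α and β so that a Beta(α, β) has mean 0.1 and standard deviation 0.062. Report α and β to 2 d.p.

α = 2.24, β = 20.17

First σ² = 0.003844. Setting α = μn, β = (1−μ)n with n = α+β,
μ(1−μ)/(n+1) = 0.003844 ⇒ n+1 = 0.09/0.003844 = 23.4131 ⇒ n = 22.4131.
Hence α = 0.1×22.4131 = 2.24, β = 0.9×22.4131 = 20.17.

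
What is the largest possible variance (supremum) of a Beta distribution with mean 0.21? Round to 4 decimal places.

Var = μ(1−μ)/(α+β+1), which approaches μ(1−μ) as α+β → 0.
So the supremum is μ(1−μ) = 0.21×0.79 = 0.1659.

0.1659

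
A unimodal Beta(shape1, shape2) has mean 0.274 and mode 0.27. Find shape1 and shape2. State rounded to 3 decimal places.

shape1 = 31.510, shape2 = 83.490

With s = shape1+shape2: μ = shape1/s and mode = (shape1−1)/(s−2). Eliminating shape1 = μs,
μs − 1 = m(s−2) ⇒ s(μ−m) = 1−2m ⇒ s = 0.46/0.004 = 115.0000.
So shape1 = μs = 31.510, shape2 = (1−μ)s = 83.490.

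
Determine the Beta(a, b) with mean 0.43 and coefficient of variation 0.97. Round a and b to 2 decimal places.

a = 0.18, b = 0.23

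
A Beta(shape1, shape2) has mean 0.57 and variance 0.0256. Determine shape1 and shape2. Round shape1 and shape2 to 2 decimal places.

shape1 = 4.89, shape2 = 3.69

By moment matching, shape1+shape2 = μ(1−μ)/σ² − 1 = (0.57·0.43)/0.0256 − 1 = 9.5742 − 1 = 8.5742.
Since shape1/(shape1+shape2) = μ, shape1 = 0.57·8.5742 = 4.89 and shape2 = 0.43·8.5742 = 3.69.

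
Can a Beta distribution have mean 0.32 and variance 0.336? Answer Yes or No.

The Beta variance bound is σ² < μ(1−μ).
Here μ(1−μ) = 0.32×0.68 = 0.2176, and 0.336 ≥ 0.2176.

No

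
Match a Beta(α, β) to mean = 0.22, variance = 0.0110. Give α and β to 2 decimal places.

Write ν = α+β; then α = μν and Var = μ(1−μ)/(ν+1).
ν = μ(1−μ)/Var − 1 = 0.1716/0.0110 − 1 = 14.6000.
α = 0.22·14.6000 = 3.21, β = 0.78·14.6000 = 11.39.

α = 3.21, β = 11.39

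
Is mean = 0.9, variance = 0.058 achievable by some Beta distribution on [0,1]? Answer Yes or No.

A Beta with mean μ has variance μ(1−μ)/(α+β+1) < μ(1−μ).
Here μ(1−μ) = 0.9×0.1 = 0.09, and 0.058 < 0.09.

Yes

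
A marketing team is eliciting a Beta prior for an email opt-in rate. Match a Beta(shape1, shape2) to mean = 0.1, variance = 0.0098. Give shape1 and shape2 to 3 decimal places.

shape1 = 0.818, shape2 = 7.365

By moment matching, shape1+shape2 = μ(1−μ)/σ² − 1 = (0.1·0.9)/0.0098 − 1 = 9.1837 − 1 = 8.1837.
Since shape1/(shape1+shape2) = μ, shape1 = 0.1·8.1837 = 0.818 and shape2 = 0.9·8.1837 = 7.365.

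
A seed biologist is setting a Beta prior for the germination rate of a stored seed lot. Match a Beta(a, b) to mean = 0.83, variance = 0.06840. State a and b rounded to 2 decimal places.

a = 0.88, b = 0.18

Let s = a+b. The Beta variance is μ(1−μ)/(s+1).
So s+1 = μ(1−μ)/σ² = (0.83×0.17)/0.06840 = 0.1411/0.06840 = 2.0629, giving s = 1.0629.
Then a = μs = 0.83×1.0629 = 0.88 and b = (1−μ)s = 0.17×1.0629 = 0.18.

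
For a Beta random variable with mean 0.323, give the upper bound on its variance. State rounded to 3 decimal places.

0.219

Var = μ(1−μ)/(α+β+1), which approaches μ(1−μ) as α+β → 0.
So the supremum is μ(1−μ) = 0.323×0.677 = 0.219.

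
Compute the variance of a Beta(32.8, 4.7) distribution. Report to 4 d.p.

0.0028

μ = 32.8/37.5 = 0.874667; Var = μ(1−μ)/(α+β+1) = 0.1096249/38.5 = 0.0028.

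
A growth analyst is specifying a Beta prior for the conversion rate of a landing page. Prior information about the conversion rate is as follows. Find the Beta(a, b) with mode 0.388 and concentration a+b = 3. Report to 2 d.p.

a = 1.39, b = 1.61

For a,b>1 the mode is (a−1)/(a+b−2), so a = mode·(κ−2)+1 = 0.388×1+1 = 1.39.
And b = (1−mode)·(κ−2)+1 = 0.612×1+1 = 1.61.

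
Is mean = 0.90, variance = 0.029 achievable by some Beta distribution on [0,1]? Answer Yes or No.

A Beta with mean μ has variance μ(1−μ)/(α+β+1) < μ(1−μ).
Here μ(1−μ) = 0.90×0.10 = 0.0900, and 0.029 < 0.0900.

Yes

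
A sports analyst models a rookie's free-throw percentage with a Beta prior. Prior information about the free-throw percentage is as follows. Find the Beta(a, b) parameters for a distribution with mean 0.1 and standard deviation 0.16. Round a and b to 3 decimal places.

Variance = 0.16² = 0.0256. The moment-matching identity a+b = μ(1−μ)/Var − 1 gives
a+b = 0.09/0.0256 − 1 = 2.5156, so a = μ·2.5156 = 0.252 and b = (1−μ)·2.5156 = 2.264.

a = 0.252, b = 2.264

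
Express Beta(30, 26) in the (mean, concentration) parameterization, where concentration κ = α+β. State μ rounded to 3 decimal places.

μ = 0.536, κ = 56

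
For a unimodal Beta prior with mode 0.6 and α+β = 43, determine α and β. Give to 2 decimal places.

α = 25.60, β = 17.40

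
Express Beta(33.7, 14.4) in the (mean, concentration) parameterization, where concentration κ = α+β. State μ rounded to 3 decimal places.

μ = 0.701, κ = 48.1

κ = α+β = 33.7+14.4 = 48.1; μ = α/κ = 33.7/48.1 = 0.701.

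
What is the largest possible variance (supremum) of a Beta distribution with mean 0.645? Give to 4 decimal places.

0.2290

Var = μ(1−μ)/(α+β+1), which approaches μ(1−μ) as α+β → 0.
So the supremum is μ(1−μ) = 0.645×0.355 = 0.2290.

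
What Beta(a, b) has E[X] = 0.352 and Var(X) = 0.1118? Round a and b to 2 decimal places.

a = 0.37, b = 0.67

Let s = a+b. The Beta variance is μ(1−μ)/(s+1).
So s+1 = μ(1−μ)/σ² = (0.352×0.648)/0.1118 = 0.228096/0.1118 = 2.0402, giving s = 1.0402.
Then a = μs = 0.352×1.0402 = 0.37 and b = (1−μ)s = 0.648×1.0402 = 0.67.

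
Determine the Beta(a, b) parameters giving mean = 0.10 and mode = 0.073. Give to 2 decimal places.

a = 3.16, b = 28.47

With s = a+b: μ = a/s and mode = (a−1)/(s−2). Eliminating a = μs,
μs − 1 = m(s−2) ⇒ s(μ−m) = 1−2m ⇒ s = 0.854/0.027 = 31.6296.
So a = μs = 3.16, b = (1−μ)s = 28.47.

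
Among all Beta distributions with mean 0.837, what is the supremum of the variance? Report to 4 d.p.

0.1364

For fixed mean μ the Beta variance is μ(1−μ)/(α+β+1), increasing as α+β decreases.
Its least upper bound (not attained) is μ(1−μ) = 0.837·0.163 = 0.1364.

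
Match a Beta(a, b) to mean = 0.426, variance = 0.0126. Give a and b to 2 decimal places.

a = 7.84, b = 10.57

Let s = a+b. The Beta variance is μ(1−μ)/(s+1).
So s+1 = μ(1−μ)/σ² = (0.426×0.574)/0.0126 = 0.244524/0.0126 = 19.4067, giving s = 18.4067.
Then a = μs = 0.426×18.4067 = 7.84 and b = (1−μ)s = 0.574×18.4067 = 10.57.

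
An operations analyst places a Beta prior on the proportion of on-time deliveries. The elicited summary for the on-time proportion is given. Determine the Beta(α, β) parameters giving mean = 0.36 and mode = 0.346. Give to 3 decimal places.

α = 7.920, β = 14.080

With s = α+β: μ = α/s and mode = (α−1)/(s−2). Eliminating α = μs,
μs − 1 = m(s−2) ⇒ s(μ−m) = 1−2m ⇒ s = 0.308/0.014 = 22.0000.
So α = μs = 7.920, β = (1−μ)s = 14.080.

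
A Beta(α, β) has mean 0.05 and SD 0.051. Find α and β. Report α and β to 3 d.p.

α = 0.863, β = 16.399

Variance = 0.051² = 0.002601. The moment-matching identity α+β = μ(1−μ)/Var − 1 gives
α+β = 0.0475/0.002601 − 1 = 17.2622, so α = μ·17.2622 = 0.863 and β = (1−μ)·17.2622 = 16.399.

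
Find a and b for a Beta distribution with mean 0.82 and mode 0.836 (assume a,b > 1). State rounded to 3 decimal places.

a = 34.440, b = 7.560

Let s = a+b. Mean gives a = μs = 0.82s; mode gives (a−1)/(s−2) = 0.836.
Substituting: 0.82s − 1 = 0.836(s−2) = 0.836s − 1.672, so -0.016s = -0.672 and s = 42.0000.
Then a = 0.82×42.0000 = 34.440 and b = s−a = 7.560.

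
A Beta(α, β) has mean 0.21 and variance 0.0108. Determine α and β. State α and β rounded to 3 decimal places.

α = 3.016, β = 11.345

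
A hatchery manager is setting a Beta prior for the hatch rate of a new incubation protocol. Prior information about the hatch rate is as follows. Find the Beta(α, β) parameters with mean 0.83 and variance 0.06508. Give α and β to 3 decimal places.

α = 0.970, β = 0.199

Write ν = α+β; then α = μν and Var = μ(1−μ)/(ν+1).
ν = μ(1−μ)/Var − 1 = 0.1411/0.06508 − 1 = 1.1681.
α = 0.83·1.1681 = 0.970, β = 0.17·1.1681 = 0.199.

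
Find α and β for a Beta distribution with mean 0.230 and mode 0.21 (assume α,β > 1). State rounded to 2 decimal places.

α = 6.67, β = 22.33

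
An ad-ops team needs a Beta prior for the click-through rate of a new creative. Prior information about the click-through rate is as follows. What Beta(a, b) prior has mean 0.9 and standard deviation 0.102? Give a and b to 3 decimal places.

a = 6.885, b = 0.765

σ² = 0.102² = 0.010404.
With s = a+b, Var = μ(1−μ)/(s+1), so s+1 = (0.9×0.1)/0.010404 = 8.6505 and s = 7.6505.
a = μs = 6.885, b = (1−μ)s = 0.765.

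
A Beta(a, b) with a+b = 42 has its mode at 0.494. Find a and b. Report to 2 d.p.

Mode = (a−1)/(κ−2) with κ = a+b, so a−1 = 0.494·40 = 19.76.
a = 20.76; b = κ − a = 21.24.

a = 20.76, b = 21.24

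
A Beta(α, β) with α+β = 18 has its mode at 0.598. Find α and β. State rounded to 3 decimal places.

Since the density peak of Beta(α,β) is at (α−1)/(α+β−2),
α = 1 + 0.598(18−2) = 10.568 and β = 18 − 10.568 = 7.432.

α = 10.568, β = 7.432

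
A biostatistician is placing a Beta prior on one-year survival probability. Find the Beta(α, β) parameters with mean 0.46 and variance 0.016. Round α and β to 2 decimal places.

α = 6.68, β = 7.84

Let s = α+β. The Beta variance is μ(1−μ)/(s+1).
So s+1 = μ(1−μ)/σ² = (0.46×0.54)/0.016 = 0.2484/0.016 = 15.5250, giving s = 14.5250.
Then α = μs = 0.46×14.5250 = 6.68 and β = (1−μ)s = 0.54×14.5250 = 7.84.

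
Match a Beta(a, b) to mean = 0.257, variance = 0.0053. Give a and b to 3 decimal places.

a = 9.002, b = 26.026

By moment matching, a+b = μ(1−μ)/σ² − 1 = (0.257·0.743)/0.0053 − 1 = 36.0285 − 1 = 35.0285.
Since a/(a+b) = μ, a = 0.257·35.0285 = 9.002 and b = 0.743·35.0285 = 26.026.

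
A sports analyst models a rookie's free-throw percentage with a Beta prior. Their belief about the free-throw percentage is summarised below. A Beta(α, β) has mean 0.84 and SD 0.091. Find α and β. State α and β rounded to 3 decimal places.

α = 12.793, β = 2.437

Variance = 0.091² = 0.008281. The moment-matching identity α+β = μ(1−μ)/Var − 1 gives
α+β = 0.1344/0.008281 − 1 = 15.2299, so α = μ·15.2299 = 12.793 and β = (1−μ)·15.2299 = 2.437.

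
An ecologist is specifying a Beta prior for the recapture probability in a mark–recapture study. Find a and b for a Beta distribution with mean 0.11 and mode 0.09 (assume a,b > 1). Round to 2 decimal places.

a = 4.51, b = 36.49

With s = a+b: μ = a/s and mode = (a−1)/(s−2). Eliminating a = μs,
μs − 1 = m(s−2) ⇒ s(μ−m) = 1−2m ⇒ s = 0.82/0.02 = 41.0000.
So a = μs = 4.51, b = (1−μ)s = 36.49.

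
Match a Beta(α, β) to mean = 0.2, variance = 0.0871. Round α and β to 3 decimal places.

α = 0.167, β = 0.670

Let s = α+β. The Beta variance is μ(1−μ)/(s+1).
So s+1 = μ(1−μ)/σ² = (0.2×0.8)/0.0871 = 0.16/0.0871 = 1.8370, giving s = 0.8370.
Then α = μs = 0.2×0.8370 = 0.167 and β = (1−μ)s = 0.8×0.8370 = 0.670.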